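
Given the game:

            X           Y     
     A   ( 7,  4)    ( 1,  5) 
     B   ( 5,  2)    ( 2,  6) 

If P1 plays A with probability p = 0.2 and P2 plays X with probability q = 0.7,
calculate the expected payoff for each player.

E[P1] = 4.32, E[P2] = 3.42

Work:
E[P1] = p·q·π₁(A,X) + p·(1-q)·π₁(A,Y) + (1-p)·q·π₁(B,X) + (1-p)·(1-q)·π₁(B,Y)
= 0.2·0.7·7 + 0.2·0.3·1 + 0.8·0.7·5 + 0.8·0.3·2
= 4.32

E[P2] = 3.42 (similar calculation)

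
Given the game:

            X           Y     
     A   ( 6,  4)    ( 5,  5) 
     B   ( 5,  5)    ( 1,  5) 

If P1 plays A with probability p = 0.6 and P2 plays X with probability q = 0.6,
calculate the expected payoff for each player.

E[P1] = 4.72, E[P2] = 4.64

Work:
E[P1] = p·q·π₁(A,X) + p·(1-q)·π₁(A,Y) + (1-p)·q·π₁(B,X) + (1-p)·(1-q)·π₁(B,Y)
= 0.6·0.6·6 + 0.6·0.4·5 + 0.4·0.6·5 + 0.4·0.4·1
= 4.72

E[P2] = 4.64 (similar calculation)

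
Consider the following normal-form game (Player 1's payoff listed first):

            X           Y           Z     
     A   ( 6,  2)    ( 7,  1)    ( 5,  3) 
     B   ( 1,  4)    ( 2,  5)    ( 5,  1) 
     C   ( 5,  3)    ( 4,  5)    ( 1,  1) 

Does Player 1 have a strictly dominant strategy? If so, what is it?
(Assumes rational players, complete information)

No strictly dominant strategy exists for Player 1

Work:
A strategy strictly dominates another if it gives a strictly higher payoff against every opponent action. Compare each pair of P1's strategies column-by-column:
  A vs B: [6 vs 1, 7 vs 2, 5 vs 5] → A does not strictly dominate B (column Z: 5 ≤ 5)
  A vs C: [6 vs 5, 7 vs 4, 5 vs 1] → A strictly dominates C
  B vs A: [1 vs 6, 2 vs 7, 5 vs 5] → B does not strictly dominate A (column X: 1 ≤ 6)
  B vs C: [1 vs 5, 2 vs 4, 5 vs 1] → B does not strictly dominate C (column X: 1 ≤ 5)
  C vs A: [5 vs 6, 4 vs 7, 1 vs 5] → C does not strictly dominate A (column X: 5 ≤ 6)
  C vs B: [5 vs 1, 4 vs 2, 1 vs 5] → C does not strictly dominate B (column Z: 1 ≤ 5)
No single strategy strictly dominates all others → no strictly dominant strategy.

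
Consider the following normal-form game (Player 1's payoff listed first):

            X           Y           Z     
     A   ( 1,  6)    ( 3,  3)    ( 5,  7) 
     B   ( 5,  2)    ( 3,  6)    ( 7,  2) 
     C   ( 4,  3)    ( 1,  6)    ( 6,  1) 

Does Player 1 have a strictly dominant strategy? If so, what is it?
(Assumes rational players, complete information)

No strictly dominant strategy exists for Player 1

Work:
A strategy strictly dominates another if it gives a strictly higher payoff against every opponent action. Compare each pair of P1's strategies column-by-column:
  A vs B: [1 vs 5, 3 vs 3, 5 vs 7] → A does not strictly dominate B (column X: 1 ≤ 5)
  A vs C: [1 vs 4, 3 vs 1, 5 vs 6] → A does not strictly dominate C (column X: 1 ≤ 4)
  B vs A: [5 vs 1, 3 vs 3, 7 vs 5] → B does not strictly dominate A (column Y: 3 ≤ 3)
  B vs C: [5 vs 4, 3 vs 1, 7 vs 6] → B strictly dominates C
  C vs A: [4 vs 1, 1 vs 3, 6 vs 5] → C does not strictly dominate A (column Y: 1 ≤ 3)
  C vs B: [4 vs 5, 1 vs 3, 6 vs 7] → C does not strictly dominate B (column X: 4 ≤ 5)
No single strategy strictly dominates all others → no strictly dominant strategy.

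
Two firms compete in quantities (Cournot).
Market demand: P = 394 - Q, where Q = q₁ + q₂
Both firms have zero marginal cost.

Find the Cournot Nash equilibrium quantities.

q₁* = q₂* = 131.33; P* = 131.33

Work:
Profit: π_i = P·q_i = (a - q_i - q_j)·q_i
FOC: ∂π_i/∂q_i = a - 2q_i - q_j = 0
Reaction function: q_i = (394 - q_j)/2
Symmetry: q* = 394/3 = 131.33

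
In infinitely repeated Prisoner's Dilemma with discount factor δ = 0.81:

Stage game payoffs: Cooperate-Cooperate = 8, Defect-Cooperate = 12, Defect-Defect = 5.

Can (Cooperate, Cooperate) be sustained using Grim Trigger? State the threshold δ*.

δ* = 0.5714; since δ = 0.81 ≥ 0.5714, cooperation can be sustained

Work:
For Grim Trigger:
Cooperate forever: 8/(1-δ)
Defect then punished: 12 + 5·δ/(1-δ)
Need: 8/(1-δ) ≥ 12 + 5·δ/(1-δ)
Solving: δ ≥ (T-R)/(T-P) = (12-8)/(12-5) = 0.5714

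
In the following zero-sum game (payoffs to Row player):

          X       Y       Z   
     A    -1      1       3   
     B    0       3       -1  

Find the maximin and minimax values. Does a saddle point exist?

Maximin = -1, Minimax = 0, Saddle: False

Work:
Row minimums: [-1, -1] → maximin = -1
Column maximums: [0, 3, 3] → minimax = 0
No saddle point (maximin ≠ minimax). Mixed strategy needed.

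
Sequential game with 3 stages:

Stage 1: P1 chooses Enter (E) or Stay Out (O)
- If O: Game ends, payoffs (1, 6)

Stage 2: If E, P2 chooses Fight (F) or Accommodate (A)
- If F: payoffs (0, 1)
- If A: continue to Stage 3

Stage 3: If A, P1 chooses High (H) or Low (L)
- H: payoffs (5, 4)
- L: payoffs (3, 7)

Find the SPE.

SPE: (E, A, H); Outcome (5, 4)

Work:
Stage 3: P1 chooses H (5 vs 3)
Stage 2: P2: F->1, A->4 (anticipating H). Choose A
Stage 1: P1: O->1, E->5 (anticipating A, H). Choose E
SPE path: E -> A -> H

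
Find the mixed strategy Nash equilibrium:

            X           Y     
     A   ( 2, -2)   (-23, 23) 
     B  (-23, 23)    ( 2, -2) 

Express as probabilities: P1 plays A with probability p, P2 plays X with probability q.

p = 0.5, q = 0.5

Work:
Find probabilities that make opponent indifferent:
P2 chooses q to make P1 indifferent between A and B
P1 chooses p to make P2 indifferent between X and Y
Mixed NE: P1 plays (A: 0.5, B: 0.5), P2 plays (X: 0.5, Y: 0.5)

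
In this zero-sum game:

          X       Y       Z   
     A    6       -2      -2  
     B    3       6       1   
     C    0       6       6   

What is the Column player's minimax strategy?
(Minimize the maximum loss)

Column should play X or Y or Z (all achieve the minimum), value = 6

Work:
Column player minimizes Row's maximum payoff:
Column X: max payoff to Row = 6
Column Y: max payoff to Row = 6
Column Z: max payoff to Row = 6
Minimum is 6, achieved by columns X, Y, Z (tied).
Each of X or Y or Z is a minimax strategy.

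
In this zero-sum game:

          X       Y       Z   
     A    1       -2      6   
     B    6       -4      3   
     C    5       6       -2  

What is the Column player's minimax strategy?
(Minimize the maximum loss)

Column should play X or Y or Z (all achieve the minimum), value = 6

Work:
Column player minimizes Row's maximum payoff:
Column X: max payoff to Row = 6
Column Y: max payoff to Row = 6
Column Z: max payoff to Row = 6
Minimum is 6, achieved by columns X, Y, Z (tied).
Each of X or Y or Z is a minimax strategy.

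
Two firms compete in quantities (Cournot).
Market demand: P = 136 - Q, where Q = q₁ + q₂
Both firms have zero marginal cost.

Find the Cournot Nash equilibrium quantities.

q₁* = q₂* = 45.33; P* = 45.33

Work:
Profit: π_i = P·q_i = (a - q_i - q_j)·q_i
FOC: ∂π_i/∂q_i = a - 2q_i - q_j = 0
Reaction function: q_i = (136 - q_j)/2
Symmetry: q* = 136/3 = 45.33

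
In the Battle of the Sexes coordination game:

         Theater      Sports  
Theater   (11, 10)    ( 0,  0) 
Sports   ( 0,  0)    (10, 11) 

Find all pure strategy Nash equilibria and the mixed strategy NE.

Pure NE: (Theater, Theater) and (Sports, Sports); Mixed NE: p = 0.5238, q = 0.4762

Work:
Check pure NE:
(Theater, Theater): (11, 10) - no unilateral deviation beneficial
(Sports, Sports): (10, 11) - no unilateral deviation beneficial
Mixed NE: P1 plays Theater with p = 0.5238, P2 plays Theater with q = 0.4762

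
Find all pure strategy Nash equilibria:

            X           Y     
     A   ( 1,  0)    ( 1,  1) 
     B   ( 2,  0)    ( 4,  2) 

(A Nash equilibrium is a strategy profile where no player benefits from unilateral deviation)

Nash equilibrium: (B, Y)

Work:
Best responses:
  P1 vs X: payoffs [1, 2] → best response B (payoff 2)
  P1 vs Y: payoffs [1, 4] → best response B (payoff 4)
  P2 vs A: payoffs [0, 1] → best response Y (payoff 1)
  P2 vs B: payoffs [0, 2] → best response Y (payoff 2)
Mutual best responses: (B,Y) → Nash equilibria.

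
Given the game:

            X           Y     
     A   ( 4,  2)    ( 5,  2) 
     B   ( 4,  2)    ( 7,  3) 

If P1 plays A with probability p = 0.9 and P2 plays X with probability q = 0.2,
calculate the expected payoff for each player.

E[P1] = 4.96, E[P2] = 2.08

Work:
E[P1] = p·q·π₁(A,X) + p·(1-q)·π₁(A,Y) + (1-p)·q·π₁(B,X) + (1-p)·(1-q)·π₁(B,Y)
= 0.9·0.2·4 + 0.9·0.8·5 + 0.1·0.2·4 + 0.1·0.8·7
= 4.96

E[P2] = 2.08 (similar calculation)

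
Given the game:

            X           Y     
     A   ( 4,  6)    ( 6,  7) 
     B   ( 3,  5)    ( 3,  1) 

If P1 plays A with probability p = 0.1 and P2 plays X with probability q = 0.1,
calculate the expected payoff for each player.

E[P1] = 3.28, E[P2] = 1.95

Work:
E[P1] = p·q·π₁(A,X) + p·(1-q)·π₁(A,Y) + (1-p)·q·π₁(B,X) + (1-p)·(1-q)·π₁(B,Y)
= 0.1·0.1·4 + 0.1·0.9·6 + 0.9·0.1·3 + 0.9·0.9·3
= 3.28

E[P2] = 1.95 (similar calculation)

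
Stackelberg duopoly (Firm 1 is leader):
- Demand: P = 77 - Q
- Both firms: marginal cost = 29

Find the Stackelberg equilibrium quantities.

q₁* (leader) = 24.0, q₂* (follower) = 12.0

Work:
Follower's reaction: q₂ = (a - c - q₁)/2
Leader substitutes: π₁ = q₁·(a - q₁ - (a-c-q₁)/2 - c)
FOC: q₁* = (77 - 29)/2 = 24.00
Then: q₂* = (77 - 29 - 24.0)/2 = 12.00
Leader has first-mover advantage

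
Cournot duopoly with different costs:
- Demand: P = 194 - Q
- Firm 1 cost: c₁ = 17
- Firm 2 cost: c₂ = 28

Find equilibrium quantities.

q₁* = 62.67, q₂* = 51.67

Work:
Reaction: q₁ = (194 - 17 - q₂)/2
Reaction: q₂ = (194 - 28 - q₁)/2
Solve simultaneously:
q₁* = (194 - 2×17 + 28)/3 = 62.67
q₂* = (194 - 2×28 + 17)/3 = 51.67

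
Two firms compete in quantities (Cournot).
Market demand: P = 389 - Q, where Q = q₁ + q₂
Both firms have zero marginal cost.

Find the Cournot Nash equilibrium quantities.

q₁* = q₂* = 129.67; P* = 129.67

Work:
Profit: π_i = P·q_i = (a - q_i - q_j)·q_i
FOC: ∂π_i/∂q_i = a - 2q_i - q_j = 0
Reaction function: q_i = (389 - q_j)/2
Symmetry: q* = 389/3 = 129.67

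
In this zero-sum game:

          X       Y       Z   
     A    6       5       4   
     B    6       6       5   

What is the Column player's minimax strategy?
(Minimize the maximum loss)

Column should play Z, value = 5

Work:
Column player minimizes Row's maximum payoff:
Column X: max payoff to Row = 6
Column Y: max payoff to Row = 6
Column Z: max payoff to Row = 5
Minimum is 5, achieved by column Z.
Minimax strategy: Z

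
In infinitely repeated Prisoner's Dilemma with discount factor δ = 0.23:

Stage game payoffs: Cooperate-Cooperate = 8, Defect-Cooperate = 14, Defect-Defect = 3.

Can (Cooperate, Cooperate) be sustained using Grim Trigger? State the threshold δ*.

δ* = 0.5455; since δ = 0.23 < 0.5455, cooperation cannot be sustained

Work:
For Grim Trigger:
Cooperate forever: 8/(1-δ)
Defect then punished: 14 + 3·δ/(1-δ)
Need: 8/(1-δ) ≥ 14 + 3·δ/(1-δ)
Solving: δ ≥ (T-R)/(T-P) = (14-8)/(14-3) = 0.5455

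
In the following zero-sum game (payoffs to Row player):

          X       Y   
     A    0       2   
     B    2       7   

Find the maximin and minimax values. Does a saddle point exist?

Maximin = 2, Minimax = 2, Saddle: True

Work:
Row minimums: [0, 2] → maximin = 2
Column maximums: [2, 7] → minimax = 2
Saddle point exists! Game value = 2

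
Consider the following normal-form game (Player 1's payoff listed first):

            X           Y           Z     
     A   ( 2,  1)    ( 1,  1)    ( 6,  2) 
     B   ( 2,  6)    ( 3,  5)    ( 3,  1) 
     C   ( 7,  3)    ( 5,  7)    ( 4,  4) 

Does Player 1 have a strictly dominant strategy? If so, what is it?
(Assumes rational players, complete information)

No strictly dominant strategy exists for Player 1

Work:
A strategy strictly dominates another if it gives a strictly higher payoff against every opponent action. Compare each pair of P1's strategies column-by-column:
  A vs B: [2 vs 2, 1 vs 3, 6 vs 3] → A does not strictly dominate B (column X: 2 ≤ 2)
  A vs C: [2 vs 7, 1 vs 5, 6 vs 4] → A does not strictly dominate C (column X: 2 ≤ 7)
  B vs A: [2 vs 2, 3 vs 1, 3 vs 6] → B does not strictly dominate A (column X: 2 ≤ 2)
  B vs C: [2 vs 7, 3 vs 5, 3 vs 4] → B does not strictly dominate C (column X: 2 ≤ 7)
  C vs A: [7 vs 2, 5 vs 1, 4 vs 6] → C does not strictly dominate A (column Z: 4 ≤ 6)
  C vs B: [7 vs 2, 5 vs 3, 4 vs 3] → C strictly dominates B
No single strategy strictly dominates all others → no strictly dominant strategy.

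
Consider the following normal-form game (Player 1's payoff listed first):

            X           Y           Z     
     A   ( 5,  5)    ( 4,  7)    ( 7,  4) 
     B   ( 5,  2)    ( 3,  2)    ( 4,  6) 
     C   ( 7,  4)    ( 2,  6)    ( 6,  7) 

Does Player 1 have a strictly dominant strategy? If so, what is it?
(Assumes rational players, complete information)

No strictly dominant strategy exists for Player 1

Work:
A strategy strictly dominates another if it gives a strictly higher payoff against every opponent action. Compare each pair of P1's strategies column-by-column:
  A vs B: [5 vs 5, 4 vs 3, 7 vs 4] → A does not strictly dominate B (column X: 5 ≤ 5)
  A vs C: [5 vs 7, 4 vs 2, 7 vs 6] → A does not strictly dominate C (column X: 5 ≤ 7)
  B vs A: [5 vs 5, 3 vs 4, 4 vs 7] → B does not strictly dominate A (column X: 5 ≤ 5)
  B vs C: [5 vs 7, 3 vs 2, 4 vs 6] → B does not strictly dominate C (column X: 5 ≤ 7)
  C vs A: [7 vs 5, 2 vs 4, 6 vs 7] → C does not strictly dominate A (column Y: 2 ≤ 4)
  C vs B: [7 vs 5, 2 vs 3, 6 vs 4] → C does not strictly dominate B (column Y: 2 ≤ 3)
No single strategy strictly dominates all others → no strictly dominant strategy.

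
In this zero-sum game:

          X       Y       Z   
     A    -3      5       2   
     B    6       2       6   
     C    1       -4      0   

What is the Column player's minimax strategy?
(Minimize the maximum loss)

Column should play Y, value = 5

Work:
Column player minimizes Row's maximum payoff:
Column X: max payoff to Row = 6
Column Y: max payoff to Row = 5
Column Z: max payoff to Row = 6
Minimum is 5, achieved by column Y.
Minimax strategy: Y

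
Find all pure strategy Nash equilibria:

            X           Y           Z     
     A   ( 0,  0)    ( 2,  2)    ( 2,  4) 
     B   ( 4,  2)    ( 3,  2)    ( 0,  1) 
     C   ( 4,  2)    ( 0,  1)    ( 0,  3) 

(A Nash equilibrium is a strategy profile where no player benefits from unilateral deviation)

Nash equilibrium: (A, Z), (B, X), (B, Y)

Work:
Best responses:
  P1 vs X: payoffs [0, 4, 4] → best response B/C (payoff 4)
  P1 vs Y: payoffs [2, 3, 0] → best response B (payoff 3)
  P1 vs Z: payoffs [2, 0, 0] → best response A (payoff 2)
  P2 vs A: payoffs [0, 2, 4] → best response Z (payoff 4)
  P2 vs B: payoffs [2, 2, 1] → best response X/Y (payoff 2)
  P2 vs C: payoffs [2, 1, 3] → best response Z (payoff 3)
Mutual best responses: (A,Z), (B,X), (B,Y) → Nash equilibria.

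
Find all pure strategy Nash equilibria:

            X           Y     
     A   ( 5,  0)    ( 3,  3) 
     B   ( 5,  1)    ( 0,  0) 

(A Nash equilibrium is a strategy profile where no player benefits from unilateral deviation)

Nash equilibrium: (A, Y), (B, X)

Work:
Best responses:
  P1 vs X: payoffs [5, 5] → best response A/B (payoff 5)
  P1 vs Y: payoffs [3, 0] → best response A (payoff 3)
  P2 vs A: payoffs [0, 3] → best response Y (payoff 3)
  P2 vs B: payoffs [1, 0] → best response X (payoff 1)
Mutual best responses: (A,Y), (B,X) → Nash equilibria.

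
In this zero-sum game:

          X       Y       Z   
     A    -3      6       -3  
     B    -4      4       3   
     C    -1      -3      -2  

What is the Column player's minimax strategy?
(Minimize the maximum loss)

Column should play X, value = -1

Work:
Column player minimizes Row's maximum payoff:
Column X: max payoff to Row = -1
Column Y: max payoff to Row = 6
Column Z: max payoff to Row = 3
Minimum is -1, achieved by column X.
Minimax strategy: X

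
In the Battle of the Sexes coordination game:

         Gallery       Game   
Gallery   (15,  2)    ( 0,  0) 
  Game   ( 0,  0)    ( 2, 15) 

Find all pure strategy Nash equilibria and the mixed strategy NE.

Pure NE: (Gallery, Gallery) and (Game, Game); Mixed NE: p = 0.8824, q = 0.1176

Work:
Check pure NE:
(Gallery, Gallery): (15, 2) - no unilateral deviation beneficial
(Game, Game): (2, 15) - no unilateral deviation beneficial
Mixed NE: P1 plays Gallery with p = 0.8824, P2 plays Gallery with q = 0.1176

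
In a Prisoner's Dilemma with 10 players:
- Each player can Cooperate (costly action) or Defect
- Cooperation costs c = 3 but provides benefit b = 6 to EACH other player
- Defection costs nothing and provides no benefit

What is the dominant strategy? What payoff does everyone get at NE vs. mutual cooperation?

Dominant: Defect; NE payoff = 0; Coop payoff = 51

Work:
Defect dominates (saves cost c = 3, benefit to others is external)
NE: All defect → everyone gets 0
If all cooperate: each receives (9)×6 - 3 = 51
Social dilemma: 51 > 0 but NE gives 0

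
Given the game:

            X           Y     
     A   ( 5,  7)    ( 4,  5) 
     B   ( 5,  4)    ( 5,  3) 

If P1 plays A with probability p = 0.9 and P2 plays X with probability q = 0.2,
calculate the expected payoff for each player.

E[P1] = 4.28, E[P2] = 5.18

Work:
E[P1] = p·q·π₁(A,X) + p·(1-q)·π₁(A,Y) + (1-p)·q·π₁(B,X) + (1-p)·(1-q)·π₁(B,Y)
= 0.9·0.2·5 + 0.9·0.8·4 + 0.1·0.2·5 + 0.1·0.8·5
= 4.28

E[P2] = 5.18 (similar calculation)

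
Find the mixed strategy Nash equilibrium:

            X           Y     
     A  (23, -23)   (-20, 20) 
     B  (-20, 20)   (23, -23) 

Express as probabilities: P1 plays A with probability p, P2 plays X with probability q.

p = 0.5, q = 0.5

Work:
Find probabilities that make opponent indifferent:
P2 chooses q to make P1 indifferent between A and B
P1 chooses p to make P2 indifferent between X and Y
Mixed NE: P1 plays (A: 0.5, B: 0.5), P2 plays (X: 0.5, Y: 0.5)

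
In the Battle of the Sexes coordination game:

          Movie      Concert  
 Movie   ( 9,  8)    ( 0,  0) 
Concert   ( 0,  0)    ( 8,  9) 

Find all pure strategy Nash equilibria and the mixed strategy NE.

Pure NE: (Movie, Movie) and (Concert, Concert); Mixed NE: p = 0.5294, q = 0.4706

Work:
Check pure NE:
(Movie, Movie): (9, 8) - no unilateral deviation beneficial
(Concert, Concert): (8, 9) - no unilateral deviation beneficial
Mixed NE: P1 plays Movie with p = 0.5294, P2 plays Movie with q = 0.4706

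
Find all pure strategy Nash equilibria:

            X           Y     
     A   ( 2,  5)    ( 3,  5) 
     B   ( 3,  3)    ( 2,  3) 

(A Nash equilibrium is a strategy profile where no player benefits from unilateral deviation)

Nash equilibrium: (A, Y), (B, X)

Work:
Best responses:
  P1 vs X: payoffs [2, 3] → best response B (payoff 3)
  P1 vs Y: payoffs [3, 2] → best response A (payoff 3)
  P2 vs A: payoffs [5, 5] → best response X/Y (payoff 5)
  P2 vs B: payoffs [3, 3] → best response X/Y (payoff 3)
Mutual best responses: (A,Y), (B,X) → Nash equilibria.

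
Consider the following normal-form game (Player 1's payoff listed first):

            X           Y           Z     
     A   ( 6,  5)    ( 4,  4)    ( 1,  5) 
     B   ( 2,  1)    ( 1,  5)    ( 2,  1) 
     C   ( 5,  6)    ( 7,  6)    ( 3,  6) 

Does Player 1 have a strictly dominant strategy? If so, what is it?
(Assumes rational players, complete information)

No strictly dominant strategy exists for Player 1

Work:
A strategy strictly dominates another if it gives a strictly higher payoff against every opponent action. Compare each pair of P1's strategies column-by-column:
  A vs B: [6 vs 2, 4 vs 1, 1 vs 2] → A does not strictly dominate B (column Z: 1 ≤ 2)
  A vs C: [6 vs 5, 4 vs 7, 1 vs 3] → A does not strictly dominate C (column Y: 4 ≤ 7)
  B vs A: [2 vs 6, 1 vs 4, 2 vs 1] → B does not strictly dominate A (column X: 2 ≤ 6)
  B vs C: [2 vs 5, 1 vs 7, 2 vs 3] → B does not strictly dominate C (column X: 2 ≤ 5)
  C vs A: [5 vs 6, 7 vs 4, 3 vs 1] → C does not strictly dominate A (column X: 5 ≤ 6)
  C vs B: [5 vs 2, 7 vs 1, 3 vs 2] → C strictly dominates B
No single strategy strictly dominates all others → no strictly dominant strategy.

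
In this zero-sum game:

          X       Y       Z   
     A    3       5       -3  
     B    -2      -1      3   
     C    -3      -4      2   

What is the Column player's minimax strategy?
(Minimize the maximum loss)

Column should play X or Z (all achieve the minimum), value = 3

Work:
Column player minimizes Row's maximum payoff:
Column X: max payoff to Row = 3
Column Y: max payoff to Row = 5
Column Z: max payoff to Row = 3
Minimum is 3, achieved by columns X, Z (tied).
Each of X or Z is a minimax strategy.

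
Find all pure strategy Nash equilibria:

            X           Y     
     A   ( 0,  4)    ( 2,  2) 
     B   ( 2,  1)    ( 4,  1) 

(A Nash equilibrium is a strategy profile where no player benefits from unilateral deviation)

Nash equilibrium: (B, X), (B, Y)

Work:
Best responses:
  P1 vs X: payoffs [0, 2] → best response B (payoff 2)
  P1 vs Y: payoffs [2, 4] → best response B (payoff 4)
  P2 vs A: payoffs [4, 2] → best response X (payoff 4)
  P2 vs B: payoffs [1, 1] → best response X/Y (payoff 1)
Mutual best responses: (B,X), (B,Y) → Nash equilibria.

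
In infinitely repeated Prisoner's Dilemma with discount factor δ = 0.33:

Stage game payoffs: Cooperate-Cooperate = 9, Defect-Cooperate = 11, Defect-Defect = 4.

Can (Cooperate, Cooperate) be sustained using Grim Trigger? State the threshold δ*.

δ* = 0.2857; since δ = 0.33 ≥ 0.2857, cooperation can be sustained

Work:
For Grim Trigger:
Cooperate forever: 9/(1-δ)
Defect then punished: 11 + 4·δ/(1-δ)
Need: 9/(1-δ) ≥ 11 + 4·δ/(1-δ)
Solving: δ ≥ (T-R)/(T-P) = (11-9)/(11-4) = 0.2857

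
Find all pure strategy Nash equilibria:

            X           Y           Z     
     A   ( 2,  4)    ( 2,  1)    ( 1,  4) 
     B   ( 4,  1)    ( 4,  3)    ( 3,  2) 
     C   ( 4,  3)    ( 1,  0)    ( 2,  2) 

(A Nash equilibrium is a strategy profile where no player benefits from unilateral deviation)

Nash equilibrium: (B, Y), (C, X)

Work:
Best responses:
  P1 vs X: payoffs [2, 4, 4] → best response B/C (payoff 4)
  P1 vs Y: payoffs [2, 4, 1] → best response B (payoff 4)
  P1 vs Z: payoffs [1, 3, 2] → best response B (payoff 3)
  P2 vs A: payoffs [4, 1, 4] → best response X/Z (payoff 4)
  P2 vs B: payoffs [1, 3, 2] → best response Y (payoff 3)
  P2 vs C: payoffs [3, 0, 2] → best response X (payoff 3)
Mutual best responses: (B,Y), (C,X) → Nash equilibria.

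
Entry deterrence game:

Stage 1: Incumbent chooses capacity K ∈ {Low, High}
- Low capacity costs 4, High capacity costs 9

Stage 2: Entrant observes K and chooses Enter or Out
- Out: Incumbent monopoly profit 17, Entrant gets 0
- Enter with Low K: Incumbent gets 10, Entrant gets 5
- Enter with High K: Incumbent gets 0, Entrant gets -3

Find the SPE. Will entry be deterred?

SPE: (High, Enter|Low, Out|High); Entry deterred. Incumbent net profit = 8

Work:
After Low K: Entrant enters (5 > 0)
After High K: Entrant stays out (-3 < 0)
Incumbent: Low → 10−4=6, High → 17−9=8
Incumbent chooses High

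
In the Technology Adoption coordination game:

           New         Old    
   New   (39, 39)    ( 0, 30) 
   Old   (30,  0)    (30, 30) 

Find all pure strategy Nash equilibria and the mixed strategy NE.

Pure NE: (New, New) and (Old, Old); Mixed NE: p = 0.7692, q = 0.7692

Work:
Check pure NE:
(New, New): (39, 39) - no unilateral deviation beneficial
(Old, Old): (30, 30) - no unilateral deviation beneficial
Mixed NE: P1 plays New with p = 0.7692, P2 plays New with q = 0.7692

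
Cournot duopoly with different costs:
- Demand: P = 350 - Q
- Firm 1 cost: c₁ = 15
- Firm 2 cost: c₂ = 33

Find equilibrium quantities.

q₁* = 117.67, q₂* = 99.67

Work:
Reaction: q₁ = (350 - 15 - q₂)/2
Reaction: q₂ = (350 - 33 - q₁)/2
Solve simultaneously:
q₁* = (350 - 2×15 + 33)/3 = 117.67
q₂* = (350 - 2×33 + 15)/3 = 99.67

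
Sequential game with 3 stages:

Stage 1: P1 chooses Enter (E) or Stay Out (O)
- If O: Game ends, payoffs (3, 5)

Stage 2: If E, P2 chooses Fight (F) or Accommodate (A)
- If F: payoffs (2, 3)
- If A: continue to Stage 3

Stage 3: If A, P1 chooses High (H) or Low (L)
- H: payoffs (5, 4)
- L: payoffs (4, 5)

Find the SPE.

SPE: (E, A, H); Outcome (5, 4)

Work:
Stage 3: P1 chooses H (5 vs 4)
Stage 2: P2: F->3, A->4 (anticipating H). Choose A
Stage 1: P1: O->3, E->5 (anticipating A, H). Choose E
SPE path: E -> A -> H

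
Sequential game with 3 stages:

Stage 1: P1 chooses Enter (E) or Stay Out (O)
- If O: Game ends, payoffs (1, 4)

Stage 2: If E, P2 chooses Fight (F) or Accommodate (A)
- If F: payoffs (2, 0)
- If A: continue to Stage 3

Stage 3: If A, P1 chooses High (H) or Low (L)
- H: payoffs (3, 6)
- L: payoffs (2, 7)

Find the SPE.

SPE: (E, A, H); Outcome (3, 6)

Work:
Stage 3: P1 chooses H (3 vs 2)
Stage 2: P2: F->0, A->6 (anticipating H). Choose A
Stage 1: P1: O->1, E->3 (anticipating A, H). Choose E
SPE path: E -> A -> H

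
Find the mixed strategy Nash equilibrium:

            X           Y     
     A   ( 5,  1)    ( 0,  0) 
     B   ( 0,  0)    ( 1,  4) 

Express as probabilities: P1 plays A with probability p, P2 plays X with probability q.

p = 0.8, q = 0.1667

Work:
Find probabilities that make opponent indifferent:
P2 chooses q to make P1 indifferent between A and B
P1 chooses p to make P2 indifferent between X and Y
Mixed NE: P1 plays (A: 0.8, B: 0.2), P2 plays (X: 0.1667, Y: 0.8333)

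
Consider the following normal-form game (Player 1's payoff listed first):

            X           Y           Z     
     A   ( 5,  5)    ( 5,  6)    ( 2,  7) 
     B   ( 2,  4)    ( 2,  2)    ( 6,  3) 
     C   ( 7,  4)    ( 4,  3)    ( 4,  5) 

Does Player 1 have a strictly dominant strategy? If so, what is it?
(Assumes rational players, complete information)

No strictly dominant strategy exists for Player 1

Work:
A strategy strictly dominates another if it gives a strictly higher payoff against every opponent action. Compare each pair of P1's strategies column-by-column:
  A vs B: [5 vs 2, 5 vs 2, 2 vs 6] → A does not strictly dominate B (column Z: 2 ≤ 6)
  A vs C: [5 vs 7, 5 vs 4, 2 vs 4] → A does not strictly dominate C (column X: 5 ≤ 7)
  B vs A: [2 vs 5, 2 vs 5, 6 vs 2] → B does not strictly dominate A (column X: 2 ≤ 5)
  B vs C: [2 vs 7, 2 vs 4, 6 vs 4] → B does not strictly dominate C (column X: 2 ≤ 7)
  C vs A: [7 vs 5, 4 vs 5, 4 vs 2] → C does not strictly dominate A (column Y: 4 ≤ 5)
  C vs B: [7 vs 2, 4 vs 2, 4 vs 6] → C does not strictly dominate B (column Z: 4 ≤ 6)
No single strategy strictly dominates all others → no strictly dominant strategy.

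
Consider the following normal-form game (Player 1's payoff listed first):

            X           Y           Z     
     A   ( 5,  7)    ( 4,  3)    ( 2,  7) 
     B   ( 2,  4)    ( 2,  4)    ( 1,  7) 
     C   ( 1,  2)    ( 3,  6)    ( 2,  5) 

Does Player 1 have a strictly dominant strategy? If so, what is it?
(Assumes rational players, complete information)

No strictly dominant strategy exists for Player 1

Work:
A strategy strictly dominates another if it gives a strictly higher payoff against every opponent action. Compare each pair of P1's strategies column-by-column:
  A vs B: [5 vs 2, 4 vs 2, 2 vs 1] → A strictly dominates B
  A vs C: [5 vs 1, 4 vs 3, 2 vs 2] → A does not strictly dominate C (column Z: 2 ≤ 2)
  B vs A: [2 vs 5, 2 vs 4, 1 vs 2] → B does not strictly dominate A (column X: 2 ≤ 5)
  B vs C: [2 vs 1, 2 vs 3, 1 vs 2] → B does not strictly dominate C (column Y: 2 ≤ 3)
  C vs A: [1 vs 5, 3 vs 4, 2 vs 2] → C does not strictly dominate A (column X: 1 ≤ 5)
  C vs B: [1 vs 2, 3 vs 2, 2 vs 1] → C does not strictly dominate B (column X: 1 ≤ 2)
No single strategy strictly dominates all others → no strictly dominant strategy.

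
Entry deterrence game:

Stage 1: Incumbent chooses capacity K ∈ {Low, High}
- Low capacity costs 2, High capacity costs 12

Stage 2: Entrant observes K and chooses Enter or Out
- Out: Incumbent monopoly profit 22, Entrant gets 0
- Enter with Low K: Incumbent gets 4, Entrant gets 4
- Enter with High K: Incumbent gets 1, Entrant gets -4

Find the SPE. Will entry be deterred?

SPE: (High, Enter|Low, Out|High); Entry deterred. Incumbent net profit = 10

Work:
After Low K: Entrant enters (4 > 0)
After High K: Entrant stays out (-4 < 0)
Incumbent: Low → 4−2=2, High → 22−12=10
Incumbent chooses High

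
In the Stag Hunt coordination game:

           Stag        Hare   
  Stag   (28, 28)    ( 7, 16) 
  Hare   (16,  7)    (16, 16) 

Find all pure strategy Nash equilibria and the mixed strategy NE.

Pure NE: (Stag, Stag) and (Hare, Hare); Mixed NE: p = 0.4286, q = 0.4286

Work:
Check pure NE:
(Stag, Stag): (28, 28) - no unilateral deviation beneficial
(Hare, Hare): (16, 16) - no unilateral deviation beneficial
Mixed NE: P1 plays Stag with p = 0.4286, P2 plays Stag with q = 0.4286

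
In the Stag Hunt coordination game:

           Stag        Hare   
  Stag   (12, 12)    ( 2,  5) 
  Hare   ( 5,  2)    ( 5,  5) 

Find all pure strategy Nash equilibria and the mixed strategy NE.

Pure NE: (Stag, Stag) and (Hare, Hare); Mixed NE: p = 0.3, q = 0.3

Work:
Check pure NE:
(Stag, Stag): (12, 12) - no unilateral deviation beneficial
(Hare, Hare): (5, 5) - no unilateral deviation beneficial
Mixed NE: P1 plays Stag with p = 0.3, P2 plays Stag with q = 0.3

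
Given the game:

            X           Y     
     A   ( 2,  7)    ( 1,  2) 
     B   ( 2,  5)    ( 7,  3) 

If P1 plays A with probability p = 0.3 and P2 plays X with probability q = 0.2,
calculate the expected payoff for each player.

E[P1] = 4.56, E[P2] = 3.28

Work:
E[P1] = p·q·π₁(A,X) + p·(1-q)·π₁(A,Y) + (1-p)·q·π₁(B,X) + (1-p)·(1-q)·π₁(B,Y)
= 0.3·0.2·2 + 0.3·0.8·1 + 0.7·0.2·2 + 0.7·0.8·7
= 4.56

E[P2] = 3.28 (similar calculation)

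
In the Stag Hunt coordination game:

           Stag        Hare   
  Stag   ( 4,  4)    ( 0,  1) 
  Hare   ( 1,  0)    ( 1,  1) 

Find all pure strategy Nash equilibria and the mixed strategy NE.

Pure NE: (Stag, Stag) and (Hare, Hare); Mixed NE: p = 0.25, q = 0.25

Work:
Check pure NE:
(Stag, Stag): (4, 4) - no unilateral deviation beneficial
(Hare, Hare): (1, 1) - no unilateral deviation beneficial
Mixed NE: P1 plays Stag with p = 0.25, P2 plays Stag with q = 0.25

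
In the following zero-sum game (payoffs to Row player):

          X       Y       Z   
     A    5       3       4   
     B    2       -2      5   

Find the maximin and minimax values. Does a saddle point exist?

Maximin = 3, Minimax = 3, Saddle: True

Work:
Row minimums: [3, -2] → maximin = 3
Column maximums: [5, 3, 5] → minimax = 3
Saddle point exists! Game value = 3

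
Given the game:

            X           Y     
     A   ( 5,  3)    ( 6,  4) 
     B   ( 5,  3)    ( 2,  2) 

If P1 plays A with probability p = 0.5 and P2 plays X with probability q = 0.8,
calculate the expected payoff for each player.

E[P1] = 4.8, E[P2] = 3.0

Work:
E[P1] = p·q·π₁(A,X) + p·(1-q)·π₁(A,Y) + (1-p)·q·π₁(B,X) + (1-p)·(1-q)·π₁(B,Y)
= 0.5·0.8·5 + 0.5·0.2·6 + 0.5·0.8·5 + 0.5·0.2·2
= 4.8

E[P2] = 3.0 (similar calculation)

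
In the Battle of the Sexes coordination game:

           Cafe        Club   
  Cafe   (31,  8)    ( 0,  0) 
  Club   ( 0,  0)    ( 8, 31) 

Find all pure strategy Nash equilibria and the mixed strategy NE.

Pure NE: (Cafe, Cafe) and (Club, Club); Mixed NE: p = 0.7949, q = 0.2051

Work:
Check pure NE:
(Cafe, Cafe): (31, 8) - no unilateral deviation beneficial
(Club, Club): (8, 31) - no unilateral deviation beneficial
Mixed NE: P1 plays Cafe with p = 0.7949, P2 plays Cafe with q = 0.2051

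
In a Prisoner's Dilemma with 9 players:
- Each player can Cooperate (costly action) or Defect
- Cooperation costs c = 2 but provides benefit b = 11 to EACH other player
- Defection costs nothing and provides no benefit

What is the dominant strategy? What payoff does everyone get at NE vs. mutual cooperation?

Dominant: Defect; NE payoff = 0; Coop payoff = 86

Work:
Defect dominates (saves cost c = 2, benefit to others is external)
NE: All defect → everyone gets 0
If all cooperate: each receives (8)×11 - 2 = 86
Social dilemma: 86 > 0 but NE gives 0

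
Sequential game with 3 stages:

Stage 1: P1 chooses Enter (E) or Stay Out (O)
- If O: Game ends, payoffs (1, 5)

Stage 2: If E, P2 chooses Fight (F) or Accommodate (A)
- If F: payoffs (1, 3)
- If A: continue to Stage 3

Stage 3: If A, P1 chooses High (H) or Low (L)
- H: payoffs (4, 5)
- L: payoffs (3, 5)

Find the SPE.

SPE: (E, A, H); Outcome (4, 5)

Work:
Stage 3: P1 chooses H (4 vs 3)
Stage 2: P2: F->3, A->5 (anticipating H). Choose A
Stage 1: P1: O->1, E->4 (anticipating A, H). Choose E
SPE path: E -> A -> H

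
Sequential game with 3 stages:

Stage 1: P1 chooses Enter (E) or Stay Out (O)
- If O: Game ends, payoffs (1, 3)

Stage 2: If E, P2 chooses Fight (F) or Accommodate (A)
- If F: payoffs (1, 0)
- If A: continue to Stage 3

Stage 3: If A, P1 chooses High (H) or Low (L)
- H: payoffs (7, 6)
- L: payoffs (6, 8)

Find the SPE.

SPE: (E, A, H); Outcome (7, 6)

Work:
Stage 3: P1 chooses H (7 vs 6)
Stage 2: P2: F->0, A->6 (anticipating H). Choose A
Stage 1: P1: O->1, E->7 (anticipating A, H). Choose E
SPE path: E -> A -> H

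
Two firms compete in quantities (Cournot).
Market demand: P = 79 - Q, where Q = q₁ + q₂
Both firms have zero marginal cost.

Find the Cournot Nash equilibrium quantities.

q₁* = q₂* = 26.33; P* = 26.33

Work:
Profit: π_i = P·q_i = (a - q_i - q_j)·q_i
FOC: ∂π_i/∂q_i = a - 2q_i - q_j = 0
Reaction function: q_i = (79 - q_j)/2
Symmetry: q* = 79/3 = 26.33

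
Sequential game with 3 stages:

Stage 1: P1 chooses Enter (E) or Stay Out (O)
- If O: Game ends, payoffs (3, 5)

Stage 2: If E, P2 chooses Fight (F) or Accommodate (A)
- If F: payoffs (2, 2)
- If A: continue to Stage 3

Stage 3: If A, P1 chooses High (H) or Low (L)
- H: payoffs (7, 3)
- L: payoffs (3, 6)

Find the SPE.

SPE: (E, A, H); Outcome (7, 3)

Work:
Stage 3: P1 chooses H (7 vs 3)
Stage 2: P2: F->2, A->3 (anticipating H). Choose A
Stage 1: P1: O->3, E->7 (anticipating A, H). Choose E
SPE path: E -> A -> H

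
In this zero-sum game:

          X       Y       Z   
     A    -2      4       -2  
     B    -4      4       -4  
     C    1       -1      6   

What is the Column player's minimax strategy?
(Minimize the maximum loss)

Column should play X, value = 1

Work:
Column player minimizes Row's maximum payoff:
Column X: max payoff to Row = 1
Column Y: max payoff to Row = 4
Column Z: max payoff to Row = 6
Minimum is 1, achieved by column X.
Minimax strategy: X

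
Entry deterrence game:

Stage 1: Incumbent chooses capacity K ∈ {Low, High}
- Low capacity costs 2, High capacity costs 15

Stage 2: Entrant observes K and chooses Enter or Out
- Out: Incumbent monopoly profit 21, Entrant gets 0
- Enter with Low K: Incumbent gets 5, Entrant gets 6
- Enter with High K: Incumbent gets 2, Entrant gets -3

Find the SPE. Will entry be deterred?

SPE: (High, Enter|Low, Out|High); Entry deterred. Incumbent net profit = 6

Work:
After Low K: Entrant enters (6 > 0)
After High K: Entrant stays out (-3 < 0)
Incumbent: Low → 5−2=3, High → 21−15=6
Incumbent chooses High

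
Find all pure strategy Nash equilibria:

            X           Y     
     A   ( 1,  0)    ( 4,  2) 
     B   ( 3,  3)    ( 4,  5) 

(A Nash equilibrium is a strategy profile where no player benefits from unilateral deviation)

Nash equilibrium: (A, Y), (B, Y)

Work:
Best responses:
  P1 vs X: payoffs [1, 3] → best response B (payoff 3)
  P1 vs Y: payoffs [4, 4] → best response A/B (payoff 4)
  P2 vs A: payoffs [0, 2] → best response Y (payoff 2)
  P2 vs B: payoffs [3, 5] → best response Y (payoff 5)
Mutual best responses: (A,Y), (B,Y) → Nash equilibria.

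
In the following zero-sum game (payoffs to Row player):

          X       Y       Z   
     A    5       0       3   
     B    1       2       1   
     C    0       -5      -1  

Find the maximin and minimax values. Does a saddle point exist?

Maximin = 1, Minimax = 2, Saddle: False

Work:
Row minimums: [0, 1, -5] → maximin = 1
Column maximums: [5, 2, 3] → minimax = 2
No saddle point (maximin ≠ minimax). Mixed strategy needed.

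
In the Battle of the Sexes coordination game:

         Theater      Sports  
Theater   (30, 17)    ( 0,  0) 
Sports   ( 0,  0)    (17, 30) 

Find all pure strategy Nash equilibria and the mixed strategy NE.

Pure NE: (Theater, Theater) and (Sports, Sports); Mixed NE: p = 0.6383, q = 0.3617

Work:
Check pure NE:
(Theater, Theater): (30, 17) - no unilateral deviation beneficial
(Sports, Sports): (17, 30) - no unilateral deviation beneficial
Mixed NE: P1 plays Theater with p = 0.6383, P2 plays Theater with q = 0.3617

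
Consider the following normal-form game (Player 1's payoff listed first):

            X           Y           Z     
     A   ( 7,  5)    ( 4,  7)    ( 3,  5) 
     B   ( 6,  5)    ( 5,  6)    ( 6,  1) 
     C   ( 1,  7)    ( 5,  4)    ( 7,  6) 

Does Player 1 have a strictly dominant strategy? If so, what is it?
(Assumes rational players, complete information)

No strictly dominant strategy exists for Player 1

Work:
A strategy strictly dominates another if it gives a strictly higher payoff against every opponent action. Compare each pair of P1's strategies column-by-column:
  A vs B: [7 vs 6, 4 vs 5, 3 vs 6] → A does not strictly dominate B (column Y: 4 ≤ 5)
  A vs C: [7 vs 1, 4 vs 5, 3 vs 7] → A does not strictly dominate C (column Y: 4 ≤ 5)
  B vs A: [6 vs 7, 5 vs 4, 6 vs 3] → B does not strictly dominate A (column X: 6 ≤ 7)
  B vs C: [6 vs 1, 5 vs 5, 6 vs 7] → B does not strictly dominate C (column Y: 5 ≤ 5)
  C vs A: [1 vs 7, 5 vs 4, 7 vs 3] → C does not strictly dominate A (column X: 1 ≤ 7)
  C vs B: [1 vs 6, 5 vs 5, 7 vs 6] → C does not strictly dominate B (column X: 1 ≤ 6)
No single strategy strictly dominates all others → no strictly dominant strategy.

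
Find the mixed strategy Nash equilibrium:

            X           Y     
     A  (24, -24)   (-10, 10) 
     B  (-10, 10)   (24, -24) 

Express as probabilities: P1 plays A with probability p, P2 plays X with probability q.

p = 0.5, q = 0.5

Work:
Find probabilities that make opponent indifferent:
P2 chooses q to make P1 indifferent between A and B
P1 chooses p to make P2 indifferent between X and Y
Mixed NE: P1 plays (A: 0.5, B: 0.5), P2 plays (X: 0.5, Y: 0.5)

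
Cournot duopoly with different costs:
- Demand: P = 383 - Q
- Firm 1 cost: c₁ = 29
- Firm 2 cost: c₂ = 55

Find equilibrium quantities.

q₁* = 126.67, q₂* = 100.67

Work:
Reaction: q₁ = (383 - 29 - q₂)/2
Reaction: q₂ = (383 - 55 - q₁)/2
Solve simultaneously:
q₁* = (383 - 2×29 + 55)/3 = 126.67
q₂* = (383 - 2×55 + 29)/3 = 100.67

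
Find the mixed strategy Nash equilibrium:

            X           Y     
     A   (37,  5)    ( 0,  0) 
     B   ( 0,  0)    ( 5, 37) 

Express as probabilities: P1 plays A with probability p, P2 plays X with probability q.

p = 0.881, q = 0.119

Work:
Find probabilities that make opponent indifferent:
P2 chooses q to make P1 indifferent between A and B
P1 chooses p to make P2 indifferent between X and Y
Mixed NE: P1 plays (A: 0.881, B: 0.119), P2 plays (X: 0.119, Y: 0.881)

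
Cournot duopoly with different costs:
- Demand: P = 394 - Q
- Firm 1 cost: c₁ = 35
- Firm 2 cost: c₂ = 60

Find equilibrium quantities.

q₁* = 128.0, q₂* = 103.0

Work:
Reaction: q₁ = (394 - 35 - q₂)/2
Reaction: q₂ = (394 - 60 - q₁)/2
Solve simultaneously:
q₁* = (394 - 2×35 + 60)/3 = 128.0
q₂* = (394 - 2×60 + 35)/3 = 103.0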